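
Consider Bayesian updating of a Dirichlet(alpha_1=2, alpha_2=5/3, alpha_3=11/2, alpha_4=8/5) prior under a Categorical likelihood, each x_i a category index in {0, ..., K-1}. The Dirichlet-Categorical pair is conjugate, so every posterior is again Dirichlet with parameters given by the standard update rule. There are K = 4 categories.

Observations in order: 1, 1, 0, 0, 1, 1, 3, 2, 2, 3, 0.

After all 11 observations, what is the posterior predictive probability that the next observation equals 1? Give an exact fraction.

170/653

obs 1: x=1 → posterior Dirichlet(2, 8/3, 11/2, 8/5)
obs 2: x=1 → posterior Dirichlet(2, 11/3, 11/2, 8/5)
obs 3: x=0 → posterior Dirichlet(3, 11/3, 11/2, 8/5)
obs 4: x=0 → posterior Dirichlet(4, 11/3, 11/2, 8/5)
obs 5: x=1 → posterior Dirichlet(4, 14/3, 11/2, 8/5)
obs 6: x=1 → posterior Dirichlet(4, 17/3, 11/2, 8/5)
obs 7: x=3 → posterior Dirichlet(4, 17/3, 11/2, 13/5)
obs 8: x=2 → posterior Dirichlet(4, 17/3, 13/2, 13/5)
obs 9: x=2 → posterior Dirichlet(4, 17/3, 15/2, 13/5)
obs 10: x=3 → posterior Dirichlet(4, 17/3, 15/2, 18/5)
obs 11: x=0 → posterior Dirichlet(5, 17/3, 15/2, 18/5)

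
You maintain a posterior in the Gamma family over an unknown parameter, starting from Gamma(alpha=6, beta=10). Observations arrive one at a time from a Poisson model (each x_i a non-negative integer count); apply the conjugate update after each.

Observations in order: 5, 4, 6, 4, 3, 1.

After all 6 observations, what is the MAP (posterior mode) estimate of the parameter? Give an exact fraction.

obs 1: x=5 → posterior Gamma(11, 11)
obs 2: x=4 → posterior Gamma(15, 12)
obs 3: x=6 → posterior Gamma(21, 13)
obs 4: x=4 → posterior Gamma(25, 14)
obs 5: x=3 → posterior Gamma(28, 15)
obs 6: x=1 → posterior Gamma(29, 16)

7/4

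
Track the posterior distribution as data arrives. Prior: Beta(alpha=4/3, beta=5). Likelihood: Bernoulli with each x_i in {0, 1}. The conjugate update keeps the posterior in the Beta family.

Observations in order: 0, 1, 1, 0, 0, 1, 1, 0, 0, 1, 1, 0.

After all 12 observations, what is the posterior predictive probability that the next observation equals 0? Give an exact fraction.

obs 1: x=0 → posterior Beta(4/3, 6)
obs 2: x=1 → posterior Beta(7/3, 6)
obs 3: x=1 → posterior Beta(10/3, 6)
obs 4: x=0 → posterior Beta(10/3, 7)
obs 5: x=0 → posterior Beta(10/3, 8)
obs 6: x=1 → posterior Beta(13/3, 8)
obs 7: x=1 → posterior Beta(16/3, 8)
obs 8: x=0 → posterior Beta(16/3, 9)
obs 9: x=0 → posterior Beta(16/3, 10)
obs 10: x=1 → posterior Beta(19/3, 10)
obs 11: x=1 → posterior Beta(22/3, 10)
obs 12: x=0 → posterior Beta(22/3, 11)

3/5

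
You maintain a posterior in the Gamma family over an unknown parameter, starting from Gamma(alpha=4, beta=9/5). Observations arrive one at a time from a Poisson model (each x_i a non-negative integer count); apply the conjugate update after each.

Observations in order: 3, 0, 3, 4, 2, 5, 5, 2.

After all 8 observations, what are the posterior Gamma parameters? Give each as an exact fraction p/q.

obs 1: x=3 → posterior Gamma(7, 14/5)
obs 2: x=0 → posterior Gamma(7, 19/5)
obs 3: x=3 → posterior Gamma(10, 24/5)
obs 4: x=4 → posterior Gamma(14, 29/5)
obs 5: x=2 → posterior Gamma(16, 34/5)
obs 6: x=5 → posterior Gamma(21, 39/5)
obs 7: x=5 → posterior Gamma(26, 44/5)
obs 8: x=2 → posterior Gamma(28, 49/5)

alpha=28, beta=49/5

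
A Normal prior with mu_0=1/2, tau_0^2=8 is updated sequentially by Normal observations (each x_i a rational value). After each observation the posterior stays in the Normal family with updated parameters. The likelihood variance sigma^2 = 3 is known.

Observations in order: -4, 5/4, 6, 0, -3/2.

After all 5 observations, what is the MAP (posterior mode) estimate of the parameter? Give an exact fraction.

obs 1: x=-4 → posterior Normal(-61/22, 24/11)
obs 2: x=5/4 → posterior Normal(-41/38, 24/19)
obs 3: x=6 → posterior Normal(55/54, 8/9)
obs 4: x=0 → posterior Normal(11/14, 24/35)
obs 5: x=-3/2 → posterior Normal(31/86, 24/43)

31/86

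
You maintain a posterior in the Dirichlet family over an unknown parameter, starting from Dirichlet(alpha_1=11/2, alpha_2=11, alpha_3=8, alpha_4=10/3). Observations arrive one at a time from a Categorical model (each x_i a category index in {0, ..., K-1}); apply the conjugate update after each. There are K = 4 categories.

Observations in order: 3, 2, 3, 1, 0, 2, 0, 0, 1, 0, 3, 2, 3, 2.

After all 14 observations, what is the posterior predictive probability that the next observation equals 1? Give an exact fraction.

obs 1: x=3 → posterior Dirichlet(11/2, 11, 8, 13/3)
obs 2: x=2 → posterior Dirichlet(11/2, 11, 9, 13/3)
obs 3: x=3 → posterior Dirichlet(11/2, 11, 9, 16/3)
obs 4: x=1 → posterior Dirichlet(11/2, 12, 9, 16/3)
obs 5: x=0 → posterior Dirichlet(13/2, 12, 9, 16/3)
obs 6: x=2 → posterior Dirichlet(13/2, 12, 10, 16/3)
obs 7: x=0 → posterior Dirichlet(15/2, 12, 10, 16/3)
obs 8: x=0 → posterior Dirichlet(17/2, 12, 10, 16/3)
obs 9: x=1 → posterior Dirichlet(17/2, 13, 10, 16/3)
obs 10: x=0 → posterior Dirichlet(19/2, 13, 10, 16/3)
obs 11: x=3 → posterior Dirichlet(19/2, 13, 10, 19/3)
obs 12: x=2 → posterior Dirichlet(19/2, 13, 11, 19/3)
obs 13: x=3 → posterior Dirichlet(19/2, 13, 11, 22/3)
obs 14: x=2 → posterior Dirichlet(19/2, 13, 12, 22/3)

78/251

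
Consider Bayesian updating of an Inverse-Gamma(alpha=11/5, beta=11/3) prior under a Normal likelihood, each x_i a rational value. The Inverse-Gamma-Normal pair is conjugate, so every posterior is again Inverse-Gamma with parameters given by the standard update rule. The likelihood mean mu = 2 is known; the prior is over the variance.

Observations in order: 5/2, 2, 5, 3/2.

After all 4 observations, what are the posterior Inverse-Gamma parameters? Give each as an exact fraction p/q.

alpha=21/5, beta=101/12

obs 1: x=5/2 → posterior Inverse-Gamma(27/10, 91/24)
obs 2: x=2 → posterior Inverse-Gamma(16/5, 91/24)
obs 3: x=5 → posterior Inverse-Gamma(37/10, 199/24)
obs 4: x=3/2 → posterior Inverse-Gamma(21/5, 101/12)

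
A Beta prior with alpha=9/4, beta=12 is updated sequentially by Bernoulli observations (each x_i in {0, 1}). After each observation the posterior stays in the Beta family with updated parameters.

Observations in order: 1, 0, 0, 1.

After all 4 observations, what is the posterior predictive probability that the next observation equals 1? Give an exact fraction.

obs 1: x=1 → posterior Beta(13/4, 12)
obs 2: x=0 → posterior Beta(13/4, 13)
obs 3: x=0 → posterior Beta(13/4, 14)
obs 4: x=1 → posterior Beta(17/4, 14)

17/73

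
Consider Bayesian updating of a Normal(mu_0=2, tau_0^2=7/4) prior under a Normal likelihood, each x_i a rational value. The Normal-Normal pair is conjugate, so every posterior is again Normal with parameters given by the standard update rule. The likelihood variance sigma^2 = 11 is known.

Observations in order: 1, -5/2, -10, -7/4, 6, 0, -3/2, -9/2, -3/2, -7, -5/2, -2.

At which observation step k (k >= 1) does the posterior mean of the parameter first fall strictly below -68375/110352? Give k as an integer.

obs 1: x=1 → posterior Normal(95/51, 77/51)
obs 2: x=-5/2 → posterior Normal(155/116, 77/58)
obs 3: x=-10 → posterior Normal(3/26, 77/65)
obs 4: x=-7/4 → posterior Normal(-19/288, 77/72)
obs 5: x=6 → posterior Normal(149/316, 77/79)
obs 6: x=0 → posterior Normal(149/344, 77/86)
obs 7: x=-3/2 → posterior Normal(107/372, 77/93)
obs 8: x=-9/2 → posterior Normal(-19/400, 77/100)
obs 9: x=-3/2 → posterior Normal(-61/428, 77/107)
obs 10: x=-7 → posterior Normal(-257/456, 77/114)
obs 11: x=-5/2 → posterior Normal(-327/484, 7/11)
obs 12: x=-2 → posterior Normal(-383/512, 77/128)

k = 11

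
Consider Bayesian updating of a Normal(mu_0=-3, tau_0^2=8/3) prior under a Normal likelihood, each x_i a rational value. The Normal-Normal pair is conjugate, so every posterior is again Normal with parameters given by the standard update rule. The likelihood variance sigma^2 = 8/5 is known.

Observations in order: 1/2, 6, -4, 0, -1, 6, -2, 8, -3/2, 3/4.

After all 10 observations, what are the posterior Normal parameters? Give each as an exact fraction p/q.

mu_0=219/212, tau_0^2=8/53

obs 1: x=1/2 → posterior Normal(-13/16, 1)
obs 2: x=6 → posterior Normal(47/26, 8/13)
obs 3: x=-4 → posterior Normal(7/36, 4/9)
obs 4: x=0 → posterior Normal(7/46, 8/23)
obs 5: x=-1 → posterior Normal(-3/56, 2/7)
obs 6: x=6 → posterior Normal(19/22, 8/33)
obs 7: x=-2 → posterior Normal(37/76, 4/19)
obs 8: x=8 → posterior Normal(117/86, 8/43)
obs 9: x=-3/2 → posterior Normal(17/16, 1/6)
obs 10: x=3/4 → posterior Normal(219/212, 8/53)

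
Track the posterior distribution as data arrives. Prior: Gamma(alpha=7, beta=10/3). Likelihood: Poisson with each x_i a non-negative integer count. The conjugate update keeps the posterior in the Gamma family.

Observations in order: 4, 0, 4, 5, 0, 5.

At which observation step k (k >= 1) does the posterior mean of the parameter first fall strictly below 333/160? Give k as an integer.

k = 2

obs 1: x=4 → posterior Gamma(11, 13/3)
obs 2: x=0 → posterior Gamma(11, 16/3)
obs 3: x=4 → posterior Gamma(15, 19/3)
obs 4: x=5 → posterior Gamma(20, 22/3)
obs 5: x=0 → posterior Gamma(20, 25/3)
obs 6: x=5 → posterior Gamma(25, 28/3)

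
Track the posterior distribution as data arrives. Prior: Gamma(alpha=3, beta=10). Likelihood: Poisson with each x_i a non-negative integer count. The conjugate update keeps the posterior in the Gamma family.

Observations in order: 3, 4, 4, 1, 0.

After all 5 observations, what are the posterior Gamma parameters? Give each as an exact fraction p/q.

alpha=15, beta=15

obs 1: x=3 → posterior Gamma(6, 11)
obs 2: x=4 → posterior Gamma(10, 12)
obs 3: x=4 → posterior Gamma(14, 13)
obs 4: x=1 → posterior Gamma(15, 14)
obs 5: x=0 → posterior Gamma(15, 15)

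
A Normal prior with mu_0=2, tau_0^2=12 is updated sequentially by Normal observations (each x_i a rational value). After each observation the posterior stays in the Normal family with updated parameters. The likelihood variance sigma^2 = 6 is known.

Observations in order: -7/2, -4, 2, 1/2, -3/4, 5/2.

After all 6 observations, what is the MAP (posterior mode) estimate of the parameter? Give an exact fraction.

obs 1: x=-7/2 → posterior Normal(-5/3, 4)
obs 2: x=-4 → posterior Normal(-13/5, 12/5)
obs 3: x=2 → posterior Normal(-9/7, 12/7)
obs 4: x=1/2 → posterior Normal(-8/9, 4/3)
obs 5: x=-3/4 → posterior Normal(-19/22, 12/11)
obs 6: x=5/2 → posterior Normal(-9/26, 12/13)

-9/26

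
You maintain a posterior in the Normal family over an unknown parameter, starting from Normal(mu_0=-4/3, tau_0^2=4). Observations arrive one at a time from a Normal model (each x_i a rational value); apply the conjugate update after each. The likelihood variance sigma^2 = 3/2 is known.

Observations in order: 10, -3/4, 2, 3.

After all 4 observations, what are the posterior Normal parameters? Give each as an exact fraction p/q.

obs 1: x=10 → posterior Normal(76/11, 12/11)
obs 2: x=-3/4 → posterior Normal(70/19, 12/19)
obs 3: x=2 → posterior Normal(86/27, 4/9)
obs 4: x=3 → posterior Normal(22/7, 12/35)

mu_0=22/7, tau_0^2=12/35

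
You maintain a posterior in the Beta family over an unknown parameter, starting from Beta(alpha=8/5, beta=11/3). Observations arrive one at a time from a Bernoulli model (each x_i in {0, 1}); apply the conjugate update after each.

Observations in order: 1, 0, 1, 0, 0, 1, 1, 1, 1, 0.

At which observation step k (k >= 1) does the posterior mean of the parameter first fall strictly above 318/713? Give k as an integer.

k = 7

obs 1: x=1 → posterior Beta(13/5, 11/3)
obs 2: x=0 → posterior Beta(13/5, 14/3)
obs 3: x=1 → posterior Beta(18/5, 14/3)
obs 4: x=0 → posterior Beta(18/5, 17/3)
obs 5: x=0 → posterior Beta(18/5, 20/3)
obs 6: x=1 → posterior Beta(23/5, 20/3)
obs 7: x=1 → posterior Beta(28/5, 20/3)
obs 8: x=1 → posterior Beta(33/5, 20/3)
obs 9: x=1 → posterior Beta(38/5, 20/3)
obs 10: x=0 → posterior Beta(38/5, 23/3)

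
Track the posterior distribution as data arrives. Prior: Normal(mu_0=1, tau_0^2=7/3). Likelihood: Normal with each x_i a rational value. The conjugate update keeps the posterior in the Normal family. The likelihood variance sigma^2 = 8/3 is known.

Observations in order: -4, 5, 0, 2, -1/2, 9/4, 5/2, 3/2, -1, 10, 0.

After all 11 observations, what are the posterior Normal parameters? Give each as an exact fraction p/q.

obs 1: x=-4 → posterior Normal(-4/3, 56/45)
obs 2: x=5 → posterior Normal(15/22, 28/33)
obs 3: x=0 → posterior Normal(15/29, 56/87)
obs 4: x=2 → posterior Normal(29/36, 14/27)
obs 5: x=-1/2 → posterior Normal(51/86, 56/129)
obs 6: x=9/4 → posterior Normal(33/40, 28/75)
obs 7: x=5/2 → posterior Normal(235/228, 56/171)
obs 8: x=3/2 → posterior Normal(277/256, 7/24)
obs 9: x=-1 → posterior Normal(249/284, 56/213)
obs 10: x=10 → posterior Normal(529/312, 28/117)
obs 11: x=0 → posterior Normal(529/340, 56/255)

mu_0=529/340, tau_0^2=56/255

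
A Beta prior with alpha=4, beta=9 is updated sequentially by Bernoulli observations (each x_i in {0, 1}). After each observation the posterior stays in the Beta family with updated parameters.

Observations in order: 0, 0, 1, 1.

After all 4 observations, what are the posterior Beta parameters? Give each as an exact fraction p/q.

obs 1: x=0 → posterior Beta(4, 10)
obs 2: x=0 → posterior Beta(4, 11)
obs 3: x=1 → posterior Beta(5, 11)
obs 4: x=1 → posterior Beta(6, 11)

alpha=6, beta=11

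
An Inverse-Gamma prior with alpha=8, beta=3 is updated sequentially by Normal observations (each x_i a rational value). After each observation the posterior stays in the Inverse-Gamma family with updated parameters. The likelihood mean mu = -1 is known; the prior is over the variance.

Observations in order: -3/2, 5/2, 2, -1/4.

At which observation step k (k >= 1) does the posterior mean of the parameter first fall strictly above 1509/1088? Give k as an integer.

k = 3

obs 1: x=-3/2 → posterior Inverse-Gamma(17/2, 25/8)
obs 2: x=5/2 → posterior Inverse-Gamma(9, 37/4)
obs 3: x=2 → posterior Inverse-Gamma(19/2, 55/4)
obs 4: x=-1/4 → posterior Inverse-Gamma(10, 449/32)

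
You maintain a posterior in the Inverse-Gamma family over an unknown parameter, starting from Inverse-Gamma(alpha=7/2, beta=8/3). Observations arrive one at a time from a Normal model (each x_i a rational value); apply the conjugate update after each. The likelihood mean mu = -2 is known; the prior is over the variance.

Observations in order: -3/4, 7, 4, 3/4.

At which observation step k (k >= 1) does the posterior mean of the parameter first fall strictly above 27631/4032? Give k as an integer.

obs 1: x=-3/4 → posterior Inverse-Gamma(4, 331/96)
obs 2: x=7 → posterior Inverse-Gamma(9/2, 4219/96)
obs 3: x=4 → posterior Inverse-Gamma(5, 5947/96)
obs 4: x=3/4 → posterior Inverse-Gamma(11/2, 3155/48)

k = 2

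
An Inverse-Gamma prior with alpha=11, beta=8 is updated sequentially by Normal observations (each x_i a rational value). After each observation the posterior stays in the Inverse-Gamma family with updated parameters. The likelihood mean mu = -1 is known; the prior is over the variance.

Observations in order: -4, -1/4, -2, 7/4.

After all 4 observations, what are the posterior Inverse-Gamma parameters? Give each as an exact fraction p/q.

alpha=13, beta=273/16

obs 1: x=-4 → posterior Inverse-Gamma(23/2, 25/2)
obs 2: x=-1/4 → posterior Inverse-Gamma(12, 409/32)
obs 3: x=-2 → posterior Inverse-Gamma(25/2, 425/32)
obs 4: x=7/4 → posterior Inverse-Gamma(13, 273/16)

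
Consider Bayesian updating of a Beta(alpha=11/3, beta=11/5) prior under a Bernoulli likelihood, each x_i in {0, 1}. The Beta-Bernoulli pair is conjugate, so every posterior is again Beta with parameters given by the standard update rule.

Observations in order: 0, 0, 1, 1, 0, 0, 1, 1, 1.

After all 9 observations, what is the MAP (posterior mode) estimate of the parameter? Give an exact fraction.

115/193

obs 1: x=0 → posterior Beta(11/3, 16/5)
obs 2: x=0 → posterior Beta(11/3, 21/5)
obs 3: x=1 → posterior Beta(14/3, 21/5)
obs 4: x=1 → posterior Beta(17/3, 21/5)
obs 5: x=0 → posterior Beta(17/3, 26/5)
obs 6: x=0 → posterior Beta(17/3, 31/5)
obs 7: x=1 → posterior Beta(20/3, 31/5)
obs 8: x=1 → posterior Beta(23/3, 31/5)
obs 9: x=1 → posterior Beta(26/3, 31/5)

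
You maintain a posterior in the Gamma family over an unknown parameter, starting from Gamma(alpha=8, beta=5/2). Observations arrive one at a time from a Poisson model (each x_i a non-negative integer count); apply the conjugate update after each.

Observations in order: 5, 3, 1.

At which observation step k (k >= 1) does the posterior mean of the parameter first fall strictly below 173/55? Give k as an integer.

k = 3

obs 1: x=5 → posterior Gamma(13, 7/2)
obs 2: x=3 → posterior Gamma(16, 9/2)
obs 3: x=1 → posterior Gamma(17, 11/2)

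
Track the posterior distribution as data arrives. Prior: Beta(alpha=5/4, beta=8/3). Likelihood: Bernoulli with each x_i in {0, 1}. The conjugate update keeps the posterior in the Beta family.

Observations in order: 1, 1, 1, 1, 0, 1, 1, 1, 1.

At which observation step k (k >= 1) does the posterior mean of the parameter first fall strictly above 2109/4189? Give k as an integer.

obs 1: x=1 → posterior Beta(9/4, 8/3)
obs 2: x=1 → posterior Beta(13/4, 8/3)
obs 3: x=1 → posterior Beta(17/4, 8/3)
obs 4: x=1 → posterior Beta(21/4, 8/3)
obs 5: x=0 → posterior Beta(21/4, 11/3)
obs 6: x=1 → posterior Beta(25/4, 11/3)
obs 7: x=1 → posterior Beta(29/4, 11/3)
obs 8: x=1 → posterior Beta(33/4, 11/3)
obs 9: x=1 → posterior Beta(37/4, 11/3)

k = 2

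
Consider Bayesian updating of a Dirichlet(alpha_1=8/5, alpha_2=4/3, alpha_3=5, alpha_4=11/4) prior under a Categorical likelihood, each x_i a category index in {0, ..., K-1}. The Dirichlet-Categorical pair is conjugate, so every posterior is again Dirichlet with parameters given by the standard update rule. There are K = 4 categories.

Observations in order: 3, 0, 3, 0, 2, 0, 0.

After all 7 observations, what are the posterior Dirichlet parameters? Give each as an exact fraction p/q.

alpha_1=28/5, alpha_2=4/3, alpha_3=6, alpha_4=19/4

obs 1: x=3 → posterior Dirichlet(8/5, 4/3, 5, 15/4)
obs 2: x=0 → posterior Dirichlet(13/5, 4/3, 5, 15/4)
obs 3: x=3 → posterior Dirichlet(13/5, 4/3, 5, 19/4)
obs 4: x=0 → posterior Dirichlet(18/5, 4/3, 5, 19/4)
obs 5: x=2 → posterior Dirichlet(18/5, 4/3, 6, 19/4)
obs 6: x=0 → posterior Dirichlet(23/5, 4/3, 6, 19/4)
obs 7: x=0 → posterior Dirichlet(28/5, 4/3, 6, 19/4)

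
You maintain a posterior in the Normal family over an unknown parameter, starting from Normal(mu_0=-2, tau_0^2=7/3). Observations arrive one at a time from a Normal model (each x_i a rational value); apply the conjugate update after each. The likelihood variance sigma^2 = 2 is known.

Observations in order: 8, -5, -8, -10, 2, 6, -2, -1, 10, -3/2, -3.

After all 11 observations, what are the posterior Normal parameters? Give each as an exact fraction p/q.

mu_0=-87/166, tau_0^2=14/83

obs 1: x=8 → posterior Normal(44/13, 14/13)
obs 2: x=-5 → posterior Normal(9/20, 7/10)
obs 3: x=-8 → posterior Normal(-47/27, 14/27)
obs 4: x=-10 → posterior Normal(-117/34, 7/17)
obs 5: x=2 → posterior Normal(-103/41, 14/41)
obs 6: x=6 → posterior Normal(-61/48, 7/24)
obs 7: x=-2 → posterior Normal(-15/11, 14/55)
obs 8: x=-1 → posterior Normal(-41/31, 7/31)
obs 9: x=10 → posterior Normal(-4/23, 14/69)
obs 10: x=-3/2 → posterior Normal(-45/152, 7/38)
obs 11: x=-3 → posterior Normal(-87/166, 14/83)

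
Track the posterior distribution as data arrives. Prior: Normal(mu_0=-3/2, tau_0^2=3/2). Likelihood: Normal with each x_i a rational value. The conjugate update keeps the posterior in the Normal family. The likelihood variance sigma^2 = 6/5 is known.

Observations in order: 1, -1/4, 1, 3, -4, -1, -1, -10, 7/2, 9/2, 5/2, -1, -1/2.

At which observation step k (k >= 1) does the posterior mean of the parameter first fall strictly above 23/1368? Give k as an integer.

obs 1: x=1 → posterior Normal(-1/9, 2/3)
obs 2: x=-1/4 → posterior Normal(-9/56, 3/7)
obs 3: x=1 → posterior Normal(11/76, 6/19)
obs 4: x=3 → posterior Normal(71/96, 1/4)
obs 5: x=-4 → posterior Normal(-9/116, 6/29)
obs 6: x=-1 → posterior Normal(-29/136, 3/17)
obs 7: x=-1 → posterior Normal(-49/156, 2/13)
obs 8: x=-10 → posterior Normal(-249/176, 3/22)
obs 9: x=7/2 → posterior Normal(-179/196, 6/49)
obs 10: x=9/2 → posterior Normal(-89/216, 1/9)
obs 11: x=5/2 → posterior Normal(-39/236, 6/59)
obs 12: x=-1 → posterior Normal(-59/256, 3/32)
obs 13: x=-1/2 → posterior Normal(-1/4, 2/23)

k = 3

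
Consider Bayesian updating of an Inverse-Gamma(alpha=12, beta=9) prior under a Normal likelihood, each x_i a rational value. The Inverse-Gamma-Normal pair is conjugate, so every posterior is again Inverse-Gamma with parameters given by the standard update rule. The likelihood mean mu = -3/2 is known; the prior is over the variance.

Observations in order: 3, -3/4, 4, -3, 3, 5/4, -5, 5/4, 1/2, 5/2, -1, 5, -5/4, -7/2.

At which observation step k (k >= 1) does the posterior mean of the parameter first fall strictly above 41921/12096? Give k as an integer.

k = 6

obs 1: x=3 → posterior Inverse-Gamma(25/2, 153/8)
obs 2: x=-3/4 → posterior Inverse-Gamma(13, 621/32)
obs 3: x=4 → posterior Inverse-Gamma(27/2, 1105/32)
obs 4: x=-3 → posterior Inverse-Gamma(14, 1141/32)
obs 5: x=3 → posterior Inverse-Gamma(29/2, 1465/32)
obs 6: x=5/4 → posterior Inverse-Gamma(15, 793/16)
obs 7: x=-5 → posterior Inverse-Gamma(31/2, 891/16)
obs 8: x=5/4 → posterior Inverse-Gamma(16, 1903/32)
obs 9: x=1/2 → posterior Inverse-Gamma(33/2, 1967/32)
obs 10: x=5/2 → posterior Inverse-Gamma(17, 2223/32)
obs 11: x=-1 → posterior Inverse-Gamma(35/2, 2227/32)
obs 12: x=5 → posterior Inverse-Gamma(18, 2903/32)
obs 13: x=-5/4 → posterior Inverse-Gamma(37/2, 363/4)
obs 14: x=-7/2 → posterior Inverse-Gamma(19, 371/4)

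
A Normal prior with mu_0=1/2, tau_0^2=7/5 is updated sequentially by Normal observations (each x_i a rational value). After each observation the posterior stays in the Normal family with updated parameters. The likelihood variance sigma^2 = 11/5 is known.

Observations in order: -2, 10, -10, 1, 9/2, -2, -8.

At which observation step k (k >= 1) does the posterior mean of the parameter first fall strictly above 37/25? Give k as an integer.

k = 2

obs 1: x=-2 → posterior Normal(-17/36, 77/90)
obs 2: x=10 → posterior Normal(123/50, 77/125)
obs 3: x=-10 → posterior Normal(-17/64, 77/160)
obs 4: x=1 → posterior Normal(-1/26, 77/195)
obs 5: x=9/2 → posterior Normal(15/23, 77/230)
obs 6: x=-2 → posterior Normal(16/53, 77/265)
obs 7: x=-8 → posterior Normal(-2/3, 77/300)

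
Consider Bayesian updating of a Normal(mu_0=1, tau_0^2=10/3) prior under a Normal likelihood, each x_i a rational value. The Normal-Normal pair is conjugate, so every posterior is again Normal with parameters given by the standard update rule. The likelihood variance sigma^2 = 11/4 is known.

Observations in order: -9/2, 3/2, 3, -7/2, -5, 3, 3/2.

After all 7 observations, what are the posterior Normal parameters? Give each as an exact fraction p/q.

mu_0=-127/313, tau_0^2=110/313

obs 1: x=-9/2 → posterior Normal(-147/73, 110/73)
obs 2: x=3/2 → posterior Normal(-87/113, 110/113)
obs 3: x=3 → posterior Normal(11/51, 110/153)
obs 4: x=-7/2 → posterior Normal(-107/193, 110/193)
obs 5: x=-5 → posterior Normal(-307/233, 110/233)
obs 6: x=3 → posterior Normal(-187/273, 110/273)
obs 7: x=3/2 → posterior Normal(-127/313, 110/313)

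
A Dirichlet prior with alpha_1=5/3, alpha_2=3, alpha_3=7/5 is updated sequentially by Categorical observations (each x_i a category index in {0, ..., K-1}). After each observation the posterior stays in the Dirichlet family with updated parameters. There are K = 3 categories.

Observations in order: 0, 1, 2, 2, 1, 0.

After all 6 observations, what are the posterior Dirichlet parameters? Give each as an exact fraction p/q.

obs 1: x=0 → posterior Dirichlet(8/3, 3, 7/5)
obs 2: x=1 → posterior Dirichlet(8/3, 4, 7/5)
obs 3: x=2 → posterior Dirichlet(8/3, 4, 12/5)
obs 4: x=2 → posterior Dirichlet(8/3, 4, 17/5)
obs 5: x=1 → posterior Dirichlet(8/3, 5, 17/5)
obs 6: x=0 → posterior Dirichlet(11/3, 5, 17/5)

alpha_1=11/3, alpha_2=5, alpha_3=17/5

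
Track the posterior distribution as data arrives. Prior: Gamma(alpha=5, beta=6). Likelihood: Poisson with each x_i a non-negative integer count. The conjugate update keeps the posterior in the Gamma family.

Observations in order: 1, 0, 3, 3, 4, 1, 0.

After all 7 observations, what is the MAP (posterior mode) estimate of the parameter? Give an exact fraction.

obs 1: x=1 → posterior Gamma(6, 7)
obs 2: x=0 → posterior Gamma(6, 8)
obs 3: x=3 → posterior Gamma(9, 9)
obs 4: x=3 → posterior Gamma(12, 10)
obs 5: x=4 → posterior Gamma(16, 11)
obs 6: x=1 → posterior Gamma(17, 12)
obs 7: x=0 → posterior Gamma(17, 13)

16/13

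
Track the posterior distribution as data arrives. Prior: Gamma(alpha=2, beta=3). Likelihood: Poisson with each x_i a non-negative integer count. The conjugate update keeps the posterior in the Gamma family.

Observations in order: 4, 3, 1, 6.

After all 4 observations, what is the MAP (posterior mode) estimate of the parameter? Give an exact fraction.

15/7

obs 1: x=4 → posterior Gamma(6, 4)
obs 2: x=3 → posterior Gamma(9, 5)
obs 3: x=1 → posterior Gamma(10, 6)
obs 4: x=6 → posterior Gamma(16, 7)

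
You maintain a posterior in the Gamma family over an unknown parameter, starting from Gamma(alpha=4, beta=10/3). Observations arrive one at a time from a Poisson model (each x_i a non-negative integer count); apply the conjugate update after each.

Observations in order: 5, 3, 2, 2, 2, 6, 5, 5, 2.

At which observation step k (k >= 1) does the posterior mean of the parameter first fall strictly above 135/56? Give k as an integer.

k = 6

obs 1: x=5 → posterior Gamma(9, 13/3)
obs 2: x=3 → posterior Gamma(12, 16/3)
obs 3: x=2 → posterior Gamma(14, 19/3)
obs 4: x=2 → posterior Gamma(16, 22/3)
obs 5: x=2 → posterior Gamma(18, 25/3)
obs 6: x=6 → posterior Gamma(24, 28/3)
obs 7: x=5 → posterior Gamma(29, 31/3)
obs 8: x=5 → posterior Gamma(34, 34/3)
obs 9: x=2 → posterior Gamma(36, 37/3)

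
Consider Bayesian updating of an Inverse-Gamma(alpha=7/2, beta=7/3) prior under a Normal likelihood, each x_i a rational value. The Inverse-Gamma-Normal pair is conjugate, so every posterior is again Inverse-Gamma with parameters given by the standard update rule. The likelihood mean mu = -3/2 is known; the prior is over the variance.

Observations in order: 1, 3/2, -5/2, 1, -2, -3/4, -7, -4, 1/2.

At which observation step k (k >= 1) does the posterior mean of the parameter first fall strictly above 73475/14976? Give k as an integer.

k = 8

obs 1: x=1 → posterior Inverse-Gamma(4, 131/24)
obs 2: x=3/2 → posterior Inverse-Gamma(9/2, 239/24)
obs 3: x=-5/2 → posterior Inverse-Gamma(5, 251/24)
obs 4: x=1 → posterior Inverse-Gamma(11/2, 163/12)
obs 5: x=-2 → posterior Inverse-Gamma(6, 329/24)
obs 6: x=-3/4 → posterior Inverse-Gamma(13/2, 1343/96)
obs 7: x=-7 → posterior Inverse-Gamma(7, 2795/96)
obs 8: x=-4 → posterior Inverse-Gamma(15/2, 3095/96)
obs 9: x=1/2 → posterior Inverse-Gamma(8, 3287/96)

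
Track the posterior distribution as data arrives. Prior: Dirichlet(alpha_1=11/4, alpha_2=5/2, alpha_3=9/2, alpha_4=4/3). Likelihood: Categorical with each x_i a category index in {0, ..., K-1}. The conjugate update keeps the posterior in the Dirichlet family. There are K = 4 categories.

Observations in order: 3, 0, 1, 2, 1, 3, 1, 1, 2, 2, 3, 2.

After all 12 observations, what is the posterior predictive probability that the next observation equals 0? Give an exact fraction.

obs 1: x=3 → posterior Dirichlet(11/4, 5/2, 9/2, 7/3)
obs 2: x=0 → posterior Dirichlet(15/4, 5/2, 9/2, 7/3)
obs 3: x=1 → posterior Dirichlet(15/4, 7/2, 9/2, 7/3)
obs 4: x=2 → posterior Dirichlet(15/4, 7/2, 11/2, 7/3)
obs 5: x=1 → posterior Dirichlet(15/4, 9/2, 11/2, 7/3)
obs 6: x=3 → posterior Dirichlet(15/4, 9/2, 11/2, 10/3)
obs 7: x=1 → posterior Dirichlet(15/4, 11/2, 11/2, 10/3)
obs 8: x=1 → posterior Dirichlet(15/4, 13/2, 11/2, 10/3)
obs 9: x=2 → posterior Dirichlet(15/4, 13/2, 13/2, 10/3)
obs 10: x=2 → posterior Dirichlet(15/4, 13/2, 15/2, 10/3)
obs 11: x=3 → posterior Dirichlet(15/4, 13/2, 15/2, 13/3)
obs 12: x=2 → posterior Dirichlet(15/4, 13/2, 17/2, 13/3)

45/277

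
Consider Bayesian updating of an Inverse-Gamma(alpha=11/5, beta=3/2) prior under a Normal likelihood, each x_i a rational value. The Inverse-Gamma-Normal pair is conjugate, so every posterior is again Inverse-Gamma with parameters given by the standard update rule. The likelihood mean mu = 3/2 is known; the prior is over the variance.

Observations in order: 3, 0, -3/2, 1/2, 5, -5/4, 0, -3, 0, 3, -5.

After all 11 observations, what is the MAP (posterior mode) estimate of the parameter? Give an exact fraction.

8525/1392

obs 1: x=3 → posterior Inverse-Gamma(27/10, 21/8)
obs 2: x=0 → posterior Inverse-Gamma(16/5, 15/4)
obs 3: x=-3/2 → posterior Inverse-Gamma(37/10, 33/4)
obs 4: x=1/2 → posterior Inverse-Gamma(21/5, 35/4)
obs 5: x=5 → posterior Inverse-Gamma(47/10, 119/8)
obs 6: x=-5/4 → posterior Inverse-Gamma(26/5, 597/32)
obs 7: x=0 → posterior Inverse-Gamma(57/10, 633/32)
obs 8: x=-3 → posterior Inverse-Gamma(31/5, 957/32)
obs 9: x=0 → posterior Inverse-Gamma(67/10, 993/32)
obs 10: x=3 → posterior Inverse-Gamma(36/5, 1029/32)
obs 11: x=-5 → posterior Inverse-Gamma(77/10, 1705/32)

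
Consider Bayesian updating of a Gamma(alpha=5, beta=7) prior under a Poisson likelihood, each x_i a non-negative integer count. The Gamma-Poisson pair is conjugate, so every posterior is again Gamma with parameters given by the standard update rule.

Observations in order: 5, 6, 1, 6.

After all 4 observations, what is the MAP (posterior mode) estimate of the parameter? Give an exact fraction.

2

obs 1: x=5 → posterior Gamma(10, 8)
obs 2: x=6 → posterior Gamma(16, 9)
obs 3: x=1 → posterior Gamma(17, 10)
obs 4: x=6 → posterior Gamma(23, 11)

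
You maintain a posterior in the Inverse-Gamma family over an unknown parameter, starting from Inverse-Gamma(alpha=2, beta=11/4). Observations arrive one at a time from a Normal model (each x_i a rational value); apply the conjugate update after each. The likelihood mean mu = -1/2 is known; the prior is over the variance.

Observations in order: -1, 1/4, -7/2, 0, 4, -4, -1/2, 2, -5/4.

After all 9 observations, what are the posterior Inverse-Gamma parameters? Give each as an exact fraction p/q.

alpha=13/2, beta=439/16

obs 1: x=-1 → posterior Inverse-Gamma(5/2, 23/8)
obs 2: x=1/4 → posterior Inverse-Gamma(3, 101/32)
obs 3: x=-7/2 → posterior Inverse-Gamma(7/2, 245/32)
obs 4: x=0 → posterior Inverse-Gamma(4, 249/32)
obs 5: x=4 → posterior Inverse-Gamma(9/2, 573/32)
obs 6: x=-4 → posterior Inverse-Gamma(5, 769/32)
obs 7: x=-1/2 → posterior Inverse-Gamma(11/2, 769/32)
obs 8: x=2 → posterior Inverse-Gamma(6, 869/32)
obs 9: x=-5/4 → posterior Inverse-Gamma(13/2, 439/16)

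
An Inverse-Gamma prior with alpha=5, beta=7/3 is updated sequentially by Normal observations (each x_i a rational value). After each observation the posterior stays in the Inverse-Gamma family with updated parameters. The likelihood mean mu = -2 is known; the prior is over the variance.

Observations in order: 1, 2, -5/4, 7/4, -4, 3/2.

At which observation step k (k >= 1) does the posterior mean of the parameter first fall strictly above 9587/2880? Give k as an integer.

k = 4

obs 1: x=1 → posterior Inverse-Gamma(11/2, 41/6)
obs 2: x=2 → posterior Inverse-Gamma(6, 89/6)
obs 3: x=-5/4 → posterior Inverse-Gamma(13/2, 1451/96)
obs 4: x=7/4 → posterior Inverse-Gamma(7, 1063/48)
obs 5: x=-4 → posterior Inverse-Gamma(15/2, 1159/48)
obs 6: x=3/2 → posterior Inverse-Gamma(8, 1453/48)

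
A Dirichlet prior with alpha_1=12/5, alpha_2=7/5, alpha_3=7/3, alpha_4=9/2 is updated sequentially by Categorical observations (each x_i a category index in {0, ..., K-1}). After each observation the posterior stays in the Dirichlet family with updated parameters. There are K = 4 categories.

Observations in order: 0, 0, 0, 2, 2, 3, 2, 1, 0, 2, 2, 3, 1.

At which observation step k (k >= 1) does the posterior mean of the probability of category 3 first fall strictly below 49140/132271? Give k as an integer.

k = 2

obs 1: x=0 → posterior Dirichlet(17/5, 7/5, 7/3, 9/2)
obs 2: x=0 → posterior Dirichlet(22/5, 7/5, 7/3, 9/2)
obs 3: x=0 → posterior Dirichlet(27/5, 7/5, 7/3, 9/2)
obs 4: x=2 → posterior Dirichlet(27/5, 7/5, 10/3, 9/2)
obs 5: x=2 → posterior Dirichlet(27/5, 7/5, 13/3, 9/2)
obs 6: x=3 → posterior Dirichlet(27/5, 7/5, 13/3, 11/2)
obs 7: x=2 → posterior Dirichlet(27/5, 7/5, 16/3, 11/2)
obs 8: x=1 → posterior Dirichlet(27/5, 12/5, 16/3, 11/2)
obs 9: x=0 → posterior Dirichlet(32/5, 12/5, 16/3, 11/2)
obs 10: x=2 → posterior Dirichlet(32/5, 12/5, 19/3, 11/2)
obs 11: x=2 → posterior Dirichlet(32/5, 12/5, 22/3, 11/2)
obs 12: x=3 → posterior Dirichlet(32/5, 12/5, 22/3, 13/2)
obs 13: x=1 → posterior Dirichlet(32/5, 17/5, 22/3, 13/2)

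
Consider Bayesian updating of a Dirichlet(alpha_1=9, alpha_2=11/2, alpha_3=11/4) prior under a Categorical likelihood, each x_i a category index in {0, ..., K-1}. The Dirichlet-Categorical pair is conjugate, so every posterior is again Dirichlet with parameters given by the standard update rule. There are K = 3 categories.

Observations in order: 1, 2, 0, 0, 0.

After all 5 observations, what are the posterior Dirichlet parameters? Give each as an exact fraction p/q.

obs 1: x=1 → posterior Dirichlet(9, 13/2, 11/4)
obs 2: x=2 → posterior Dirichlet(9, 13/2, 15/4)
obs 3: x=0 → posterior Dirichlet(10, 13/2, 15/4)
obs 4: x=0 → posterior Dirichlet(11, 13/2, 15/4)
obs 5: x=0 → posterior Dirichlet(12, 13/2, 15/4)

alpha_1=12, alpha_2=13/2, alpha_3=15/4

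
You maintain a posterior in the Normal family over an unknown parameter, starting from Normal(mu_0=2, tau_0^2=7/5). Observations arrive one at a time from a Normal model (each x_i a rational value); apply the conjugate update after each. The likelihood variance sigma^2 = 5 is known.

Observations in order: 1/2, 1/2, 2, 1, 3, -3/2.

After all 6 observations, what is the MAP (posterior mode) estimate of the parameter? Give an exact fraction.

obs 1: x=1/2 → posterior Normal(107/64, 35/32)
obs 2: x=1/2 → posterior Normal(19/13, 35/39)
obs 3: x=2 → posterior Normal(71/46, 35/46)
obs 4: x=1 → posterior Normal(78/53, 35/53)
obs 5: x=3 → posterior Normal(33/20, 7/12)
obs 6: x=-3/2 → posterior Normal(177/134, 35/67)

177/134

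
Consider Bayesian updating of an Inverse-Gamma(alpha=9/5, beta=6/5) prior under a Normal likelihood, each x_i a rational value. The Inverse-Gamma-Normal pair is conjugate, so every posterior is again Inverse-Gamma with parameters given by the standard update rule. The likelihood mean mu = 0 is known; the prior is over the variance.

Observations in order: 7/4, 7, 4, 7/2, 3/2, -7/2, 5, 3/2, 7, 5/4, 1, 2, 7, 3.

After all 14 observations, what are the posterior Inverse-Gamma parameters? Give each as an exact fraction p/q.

obs 1: x=7/4 → posterior Inverse-Gamma(23/10, 437/160)
obs 2: x=7 → posterior Inverse-Gamma(14/5, 4357/160)
obs 3: x=4 → posterior Inverse-Gamma(33/10, 5637/160)
obs 4: x=7/2 → posterior Inverse-Gamma(19/5, 6617/160)
obs 5: x=3/2 → posterior Inverse-Gamma(43/10, 6797/160)
obs 6: x=-7/2 → posterior Inverse-Gamma(24/5, 7777/160)
obs 7: x=5 → posterior Inverse-Gamma(53/10, 9777/160)
obs 8: x=3/2 → posterior Inverse-Gamma(29/5, 9957/160)
obs 9: x=7 → posterior Inverse-Gamma(63/10, 13877/160)
obs 10: x=5/4 → posterior Inverse-Gamma(34/5, 7001/80)
obs 11: x=1 → posterior Inverse-Gamma(73/10, 7041/80)
obs 12: x=2 → posterior Inverse-Gamma(39/5, 7201/80)
obs 13: x=7 → posterior Inverse-Gamma(83/10, 9161/80)
obs 14: x=3 → posterior Inverse-Gamma(44/5, 9521/80)

alpha=44/5, beta=9521/80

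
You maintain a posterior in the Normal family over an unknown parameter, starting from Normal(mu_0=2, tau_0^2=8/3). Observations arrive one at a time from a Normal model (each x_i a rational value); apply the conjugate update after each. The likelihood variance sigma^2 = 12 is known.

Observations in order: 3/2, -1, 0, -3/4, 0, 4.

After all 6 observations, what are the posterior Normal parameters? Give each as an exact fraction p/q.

obs 1: x=3/2 → posterior Normal(21/11, 24/11)
obs 2: x=-1 → posterior Normal(19/13, 24/13)
obs 3: x=0 → posterior Normal(19/15, 8/5)
obs 4: x=-3/4 → posterior Normal(35/34, 24/17)
obs 5: x=0 → posterior Normal(35/38, 24/19)
obs 6: x=4 → posterior Normal(17/14, 8/7)

mu_0=17/14, tau_0^2=8/7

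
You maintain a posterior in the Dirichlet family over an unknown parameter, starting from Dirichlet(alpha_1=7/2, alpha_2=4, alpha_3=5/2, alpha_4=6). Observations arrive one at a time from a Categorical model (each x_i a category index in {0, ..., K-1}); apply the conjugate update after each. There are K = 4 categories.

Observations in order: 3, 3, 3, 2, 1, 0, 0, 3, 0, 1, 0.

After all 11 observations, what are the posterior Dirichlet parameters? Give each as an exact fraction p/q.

alpha_1=15/2, alpha_2=6, alpha_3=7/2, alpha_4=10

obs 1: x=3 → posterior Dirichlet(7/2, 4, 5/2, 7)
obs 2: x=3 → posterior Dirichlet(7/2, 4, 5/2, 8)
obs 3: x=3 → posterior Dirichlet(7/2, 4, 5/2, 9)
obs 4: x=2 → posterior Dirichlet(7/2, 4, 7/2, 9)
obs 5: x=1 → posterior Dirichlet(7/2, 5, 7/2, 9)
obs 6: x=0 → posterior Dirichlet(9/2, 5, 7/2, 9)
obs 7: x=0 → posterior Dirichlet(11/2, 5, 7/2, 9)
obs 8: x=3 → posterior Dirichlet(11/2, 5, 7/2, 10)
obs 9: x=0 → posterior Dirichlet(13/2, 5, 7/2, 10)
obs 10: x=1 → posterior Dirichlet(13/2, 6, 7/2, 10)
obs 11: x=0 → posterior Dirichlet(15/2, 6, 7/2, 10)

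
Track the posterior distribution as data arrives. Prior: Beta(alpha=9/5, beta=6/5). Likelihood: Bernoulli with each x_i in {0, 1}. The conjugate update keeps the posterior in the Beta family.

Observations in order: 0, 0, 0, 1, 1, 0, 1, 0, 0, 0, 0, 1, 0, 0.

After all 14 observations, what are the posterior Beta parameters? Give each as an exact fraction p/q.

obs 1: x=0 → posterior Beta(9/5, 11/5)
obs 2: x=0 → posterior Beta(9/5, 16/5)
obs 3: x=0 → posterior Beta(9/5, 21/5)
obs 4: x=1 → posterior Beta(14/5, 21/5)
obs 5: x=1 → posterior Beta(19/5, 21/5)
obs 6: x=0 → posterior Beta(19/5, 26/5)
obs 7: x=1 → posterior Beta(24/5, 26/5)
obs 8: x=0 → posterior Beta(24/5, 31/5)
obs 9: x=0 → posterior Beta(24/5, 36/5)
obs 10: x=0 → posterior Beta(24/5, 41/5)
obs 11: x=0 → posterior Beta(24/5, 46/5)
obs 12: x=1 → posterior Beta(29/5, 46/5)
obs 13: x=0 → posterior Beta(29/5, 51/5)
obs 14: x=0 → posterior Beta(29/5, 56/5)

alpha=29/5, beta=56/5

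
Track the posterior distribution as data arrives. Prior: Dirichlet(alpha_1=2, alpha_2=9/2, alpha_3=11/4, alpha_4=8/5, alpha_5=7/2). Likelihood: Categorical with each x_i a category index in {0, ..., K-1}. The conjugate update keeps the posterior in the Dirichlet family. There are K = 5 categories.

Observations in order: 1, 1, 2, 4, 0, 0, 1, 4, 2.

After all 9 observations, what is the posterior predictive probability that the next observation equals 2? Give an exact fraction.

95/467

obs 1: x=1 → posterior Dirichlet(2, 11/2, 11/4, 8/5, 7/2)
obs 2: x=1 → posterior Dirichlet(2, 13/2, 11/4, 8/5, 7/2)
obs 3: x=2 → posterior Dirichlet(2, 13/2, 15/4, 8/5, 7/2)
obs 4: x=4 → posterior Dirichlet(2, 13/2, 15/4, 8/5, 9/2)
obs 5: x=0 → posterior Dirichlet(3, 13/2, 15/4, 8/5, 9/2)
obs 6: x=0 → posterior Dirichlet(4, 13/2, 15/4, 8/5, 9/2)
obs 7: x=1 → posterior Dirichlet(4, 15/2, 15/4, 8/5, 9/2)
obs 8: x=4 → posterior Dirichlet(4, 15/2, 15/4, 8/5, 11/2)
obs 9: x=2 → posterior Dirichlet(4, 15/2, 19/4, 8/5, 11/2)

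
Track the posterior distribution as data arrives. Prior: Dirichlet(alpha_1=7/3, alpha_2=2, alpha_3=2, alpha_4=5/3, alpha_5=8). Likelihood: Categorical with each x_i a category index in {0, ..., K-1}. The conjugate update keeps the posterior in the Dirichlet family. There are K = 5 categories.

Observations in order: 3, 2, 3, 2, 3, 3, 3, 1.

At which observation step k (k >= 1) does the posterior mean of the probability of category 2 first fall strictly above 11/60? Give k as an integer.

k = 4

obs 1: x=3 → posterior Dirichlet(7/3, 2, 2, 8/3, 8)
obs 2: x=2 → posterior Dirichlet(7/3, 2, 3, 8/3, 8)
obs 3: x=3 → posterior Dirichlet(7/3, 2, 3, 11/3, 8)
obs 4: x=2 → posterior Dirichlet(7/3, 2, 4, 11/3, 8)
obs 5: x=3 → posterior Dirichlet(7/3, 2, 4, 14/3, 8)
obs 6: x=3 → posterior Dirichlet(7/3, 2, 4, 17/3, 8)
obs 7: x=3 → posterior Dirichlet(7/3, 2, 4, 20/3, 8)
obs 8: x=1 → posterior Dirichlet(7/3, 3, 4, 20/3, 8)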